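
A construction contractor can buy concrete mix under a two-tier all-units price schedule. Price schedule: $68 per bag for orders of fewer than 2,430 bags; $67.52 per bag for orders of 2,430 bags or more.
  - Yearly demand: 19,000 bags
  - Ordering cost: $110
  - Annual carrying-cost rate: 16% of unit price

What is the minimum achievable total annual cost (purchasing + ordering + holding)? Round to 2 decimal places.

$1,296,865.97

H₁ = 16%×$68 = $10.8800;  H₂ = 16%×$67.52 = $10.8032
EOQ₁ = √(2×19,000×110/10.8800) = 619.83  (< 2,430, feasible at tier 1)
EOQ₂ = √(2×19,000×110/10.8032) = 622.03  (< 2,430 → use Q = 2,430 at tier-2 price)
TC(tier 1 (EOQ₁), Q≈619.8) = $1,298,743.77
TC(tier 2, Q≈2,430.0) = $1,296,865.97
Minimum at tier 2: $1,296,865.97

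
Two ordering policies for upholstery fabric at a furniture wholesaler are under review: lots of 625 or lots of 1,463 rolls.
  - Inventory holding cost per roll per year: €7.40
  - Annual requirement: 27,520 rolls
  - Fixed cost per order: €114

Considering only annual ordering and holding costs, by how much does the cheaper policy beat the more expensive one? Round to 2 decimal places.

€225.37

TC(Q) = (D/Q)S + (Q/2)H
TC(625) = (27,520/625)×114 + (625/2)×7.4 = €7,332.15
TC(1,463) = (27,520/1,463)×114 + (1,463/2)×7.4 = €7,557.52
Lots of 625 are cheaper by €225.37.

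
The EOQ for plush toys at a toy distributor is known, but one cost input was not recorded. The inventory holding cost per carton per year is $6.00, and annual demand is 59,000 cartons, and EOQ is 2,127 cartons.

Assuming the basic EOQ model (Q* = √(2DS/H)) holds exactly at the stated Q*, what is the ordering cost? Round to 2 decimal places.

$230.04

Since Q* = (2DS/H)^½, squaring gives Q*²·H = 2DS.
S = Q²H / (2D) = 2,127² × 6 / (2 × 59,000) = 230.0405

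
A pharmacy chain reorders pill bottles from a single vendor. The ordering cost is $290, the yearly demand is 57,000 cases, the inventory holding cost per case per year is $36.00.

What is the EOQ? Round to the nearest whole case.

EOQ = √(2DS/H) = √(2 × 57,000 × 290 / 36)
    = √(918,333.33) ≈ 958.30

958 cases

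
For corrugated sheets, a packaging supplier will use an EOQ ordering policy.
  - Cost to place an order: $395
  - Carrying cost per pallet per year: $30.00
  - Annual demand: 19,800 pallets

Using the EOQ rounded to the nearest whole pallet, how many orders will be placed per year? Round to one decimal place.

27.4 orders per year

2DS/H = 2·19,800·395/30 = 521,400.00
EOQ = √521,400.00 ≈ 722.08 → Q = 722
N = D/Q = 19,800/722 ≈ 27.424 orders/yr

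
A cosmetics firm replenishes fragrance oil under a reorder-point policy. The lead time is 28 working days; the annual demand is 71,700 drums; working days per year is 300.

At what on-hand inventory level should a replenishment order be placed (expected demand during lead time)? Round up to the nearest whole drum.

6,692 drums

Daily demand d = 71,700 / 300 = 239.000 drums/day
Demand during lead time = 239.000 × 28 = 6,692.00
Reorder point = 6,692.00 → round up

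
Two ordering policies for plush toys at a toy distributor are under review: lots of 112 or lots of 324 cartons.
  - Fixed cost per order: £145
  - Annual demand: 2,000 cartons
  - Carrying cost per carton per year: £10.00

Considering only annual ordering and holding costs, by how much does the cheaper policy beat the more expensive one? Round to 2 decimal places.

TC(Q) = (D/Q)S + (Q/2)H
TC(112) = (2,000/112)×145 + (112/2)×10 = £3,149.29
TC(324) = (2,000/324)×145 + (324/2)×10 = £2,515.06
Lots of 324 are cheaper by £634.22.

£634.22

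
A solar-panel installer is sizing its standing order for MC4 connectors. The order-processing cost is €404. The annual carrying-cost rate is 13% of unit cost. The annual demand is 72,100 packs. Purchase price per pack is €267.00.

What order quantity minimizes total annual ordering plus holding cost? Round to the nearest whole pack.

1,296 packs

H = i·C = 0.13 × €267 = €34.7100 per pack-year
Q* = √(2·D·S / H) = √(2·72,100·404 / 34.71) = √1,678,386.6 ≈ 1,295.53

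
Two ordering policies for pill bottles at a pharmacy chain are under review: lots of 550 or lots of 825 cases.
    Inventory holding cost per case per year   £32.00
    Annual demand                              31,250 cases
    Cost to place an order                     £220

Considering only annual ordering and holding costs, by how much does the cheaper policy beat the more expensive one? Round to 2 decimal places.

TC(Q) = (D/Q)S + (Q/2)H
TC(550) = (31,250/550)×220 + (550/2)×32 = £21,300.00
TC(825) = (31,250/825)×220 + (825/2)×32 = £21,533.33
Cheaper: Q = 550.  Difference = £233.33

£233.33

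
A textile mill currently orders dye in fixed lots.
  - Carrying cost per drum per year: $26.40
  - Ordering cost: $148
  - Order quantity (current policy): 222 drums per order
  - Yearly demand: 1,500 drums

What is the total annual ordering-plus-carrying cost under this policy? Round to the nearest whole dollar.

$3,930

Ordering: D/Q × S = 1,500/222 × $148 = $1,000.00
Holding:  Q/2 × H = 222/2 × $26.4 = $2,930.40
Total = $1,000.00 + $2,930.40 = $3,930.40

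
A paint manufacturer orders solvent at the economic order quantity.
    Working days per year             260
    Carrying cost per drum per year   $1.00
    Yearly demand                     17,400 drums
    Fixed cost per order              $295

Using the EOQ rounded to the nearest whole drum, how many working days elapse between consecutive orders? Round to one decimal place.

2DS/H = 2·17,400·295/1 = 10,266,000.00
EOQ = √10,266,000.00 ≈ 3,204.06 → Q = 3,204 drums
Cycle time = (working days × Q)/D = (260 × 3,204) / 17,400 = 47.876 days

47.9 days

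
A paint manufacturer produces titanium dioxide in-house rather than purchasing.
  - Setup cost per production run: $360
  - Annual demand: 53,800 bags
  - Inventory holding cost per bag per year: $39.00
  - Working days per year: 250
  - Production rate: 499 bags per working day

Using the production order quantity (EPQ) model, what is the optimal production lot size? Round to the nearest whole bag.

d = 53,800/250 = 215.2000 bags/day;  effective holding cost H(1 − d/p) = 39·(1 − 215.2000/499) = 22.18076
Q* = √(2DS / H_eff) = √(2·53,800·360 / 22.18076) ≈ 1,321.51

1,322 bags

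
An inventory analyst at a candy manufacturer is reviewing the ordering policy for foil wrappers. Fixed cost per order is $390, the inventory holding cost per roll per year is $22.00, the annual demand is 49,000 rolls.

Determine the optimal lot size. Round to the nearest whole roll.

1,318 rolls

EOQ = √(2DS/H) = √(2 × 49,000 × 390 / 22)
    = √(1,737,272.73) ≈ 1,318.06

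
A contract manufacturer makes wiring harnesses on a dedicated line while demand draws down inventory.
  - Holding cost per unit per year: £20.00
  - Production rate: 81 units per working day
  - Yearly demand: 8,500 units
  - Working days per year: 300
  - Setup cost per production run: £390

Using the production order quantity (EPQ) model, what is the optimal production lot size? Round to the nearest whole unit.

714 units

d = 8,500/300 = 28.3333 units/day;  effective holding cost H(1 − d/p) = 20·(1 − 28.3333/81) = 13.00412
Q* = √(2DS / H_eff) = √(2·8,500·390 / 13.00412) ≈ 714.03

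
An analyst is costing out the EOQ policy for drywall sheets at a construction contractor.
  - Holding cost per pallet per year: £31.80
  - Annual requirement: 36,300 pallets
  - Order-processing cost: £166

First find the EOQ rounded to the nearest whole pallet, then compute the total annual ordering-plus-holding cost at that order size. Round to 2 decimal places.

Optimal lot size Q* = (2 × 36,300 × £166 / £31.8)^½ ≈ 615.61 → Q = 616 pallets
Annual ordering cost = (D/Q)·S = (36,300/616) × 166 = £9,782.14
Annual holding cost  = (Q/2)·H = (616/2) × 31.8 = £9,794.40
Total = £9,782.14 + £9,794.40 = £19,576.54

£19,576.54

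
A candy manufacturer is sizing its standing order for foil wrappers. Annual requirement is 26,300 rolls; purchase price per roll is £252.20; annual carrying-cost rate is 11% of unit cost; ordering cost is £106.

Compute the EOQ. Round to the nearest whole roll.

Holding cost per roll per year: H = 11% × £252.2 = £27.7420
2DS/H = 2·26,300·106/27.742 = 200,980.46
EOQ = √200,980.46 ≈ 448.31

448 rolls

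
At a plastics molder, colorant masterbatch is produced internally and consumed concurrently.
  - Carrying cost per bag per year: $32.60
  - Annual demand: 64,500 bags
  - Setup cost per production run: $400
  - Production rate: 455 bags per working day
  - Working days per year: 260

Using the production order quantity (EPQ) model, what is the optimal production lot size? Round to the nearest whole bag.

1,866 bags

Daily demand d = 64,500/260 = 248.077; p = 455; 1 − d/p = 0.45478
EPQ = √(2DS / (H(1 − d/p)))
    = √(2 × 64,500 × 400 / (32.6 × 0.45478)) ≈ 1,865.59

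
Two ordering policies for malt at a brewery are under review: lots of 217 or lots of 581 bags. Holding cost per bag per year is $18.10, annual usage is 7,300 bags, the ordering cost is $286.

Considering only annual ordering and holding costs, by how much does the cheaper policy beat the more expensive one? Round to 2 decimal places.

Annual cost at Q: ordering D·S/Q plus holding Q·H/2.
TC(217) = (7,300/217)×286 + (217/2)×18.1 = $11,585.05
TC(581) = (7,300/581)×286 + (581/2)×18.1 = $8,851.51
|ΔTC| = |$11,585.05 − $8,851.51| = $2,733.54

$2,733.54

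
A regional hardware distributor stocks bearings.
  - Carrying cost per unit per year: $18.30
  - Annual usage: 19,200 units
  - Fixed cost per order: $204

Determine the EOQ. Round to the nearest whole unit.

654 units

Q* = √(2·D·S / H) = √(2·19,200·204 / 18.3) = √428,065.6 ≈ 654.27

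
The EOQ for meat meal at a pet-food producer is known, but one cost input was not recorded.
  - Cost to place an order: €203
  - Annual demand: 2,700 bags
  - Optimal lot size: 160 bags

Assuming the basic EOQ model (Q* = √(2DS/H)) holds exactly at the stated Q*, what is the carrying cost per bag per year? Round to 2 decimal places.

EOQ relation: Q² = 2DS/H, so rearrange for the unknown.
H = 2DS / Q² = 2 × 2,700 × 203 / 160² = 42.8203

€42.82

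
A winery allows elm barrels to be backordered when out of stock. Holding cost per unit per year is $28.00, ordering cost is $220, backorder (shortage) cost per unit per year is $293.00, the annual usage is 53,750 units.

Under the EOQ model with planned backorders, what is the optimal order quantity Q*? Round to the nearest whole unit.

Q* = √(2DS/H) · √((H + b)/b)
   = √(2 × 53,750 × 220 / 28) · √((28 + 293) / 293)
   = 919.045 × 1.0467 ≈ 961.96

962 units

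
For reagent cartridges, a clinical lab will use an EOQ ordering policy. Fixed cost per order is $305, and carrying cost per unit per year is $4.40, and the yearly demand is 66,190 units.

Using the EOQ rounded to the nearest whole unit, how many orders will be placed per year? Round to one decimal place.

EOQ = √(2DS/H) = √(2 × 66,190 × 305 / 4.4)
    = √(9,176,340.91) ≈ 3,029.25 → Q = 3,029
Orders per year = D/Q = 66,190 / 3,029 = 21.852

21.9 orders per year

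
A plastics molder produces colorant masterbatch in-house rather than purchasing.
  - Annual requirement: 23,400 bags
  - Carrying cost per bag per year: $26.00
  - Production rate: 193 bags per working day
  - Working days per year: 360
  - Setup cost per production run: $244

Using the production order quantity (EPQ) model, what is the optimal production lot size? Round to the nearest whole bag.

814 bags

Daily demand d = 23,400/360 = 65.000; p = 193; 1 − d/p = 0.66321
EPQ = √(2DS / (H(1 − d/p)))
    = √(2 × 23,400 × 244 / (26 × 0.66321)) ≈ 813.78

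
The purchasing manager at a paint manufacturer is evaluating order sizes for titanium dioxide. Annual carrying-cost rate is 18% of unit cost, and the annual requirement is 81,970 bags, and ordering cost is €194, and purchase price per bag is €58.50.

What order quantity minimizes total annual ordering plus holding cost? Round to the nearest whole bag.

H = i·C = 0.18 × €58.5 = €10.5300 per bag-year
2DS/H = 2·81,970·194/10.53 = 3,020,357.08
EOQ = √3,020,357.08 ≈ 1,737.92

1,738 bags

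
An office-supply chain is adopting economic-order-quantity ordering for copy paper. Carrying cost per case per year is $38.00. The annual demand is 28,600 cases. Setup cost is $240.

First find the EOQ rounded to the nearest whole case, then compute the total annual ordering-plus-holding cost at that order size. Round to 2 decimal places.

$22,839.97

2DS/H = 2·28,600·240/38 = 361,263.16
EOQ = √361,263.16 ≈ 601.05 → Q = 601 cases
Ordering: D/Q × S = 28,600/601 × $240 = $11,420.97
Holding:  Q/2 × H = 601/2 × $38 = $11,419.00
Total = $11,420.97 + $11,419.00 = $22,839.97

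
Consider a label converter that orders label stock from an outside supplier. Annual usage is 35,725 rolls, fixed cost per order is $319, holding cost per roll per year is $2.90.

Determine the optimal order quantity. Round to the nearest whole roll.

2,803 rolls

2DS/H = 2·35,725·319/2.9 = 7,859,500.00
EOQ = √7,859,500.00 ≈ 2,803.48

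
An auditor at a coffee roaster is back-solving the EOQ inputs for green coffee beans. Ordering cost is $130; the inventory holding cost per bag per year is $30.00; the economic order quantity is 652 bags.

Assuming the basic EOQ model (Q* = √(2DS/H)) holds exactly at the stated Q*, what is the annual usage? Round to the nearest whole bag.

EOQ relation: Q² = 2DS/H, so rearrange for the unknown.
D = Q²H / (2S) = 652² × 30 / (2 × 130) = 49,050.46

49,050 bags per year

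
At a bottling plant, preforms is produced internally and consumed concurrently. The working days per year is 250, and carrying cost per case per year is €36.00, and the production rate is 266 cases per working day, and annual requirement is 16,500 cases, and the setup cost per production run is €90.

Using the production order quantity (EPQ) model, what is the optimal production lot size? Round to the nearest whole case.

331 cases

Daily demand d = 16,500/250 = 66.000; p = 266; 1 − d/p = 0.75188
EPQ = √(2DS / (H(1 − d/p)))
    = √(2 × 16,500 × 90 / (36 × 0.75188)) ≈ 331.25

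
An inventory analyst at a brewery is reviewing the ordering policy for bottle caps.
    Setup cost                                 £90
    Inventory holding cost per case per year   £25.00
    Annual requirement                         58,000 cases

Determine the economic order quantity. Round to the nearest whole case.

646 cases

Q* = √(2·D·S / H) = √(2·58,000·90 / 25) = √417,600.0 ≈ 646.22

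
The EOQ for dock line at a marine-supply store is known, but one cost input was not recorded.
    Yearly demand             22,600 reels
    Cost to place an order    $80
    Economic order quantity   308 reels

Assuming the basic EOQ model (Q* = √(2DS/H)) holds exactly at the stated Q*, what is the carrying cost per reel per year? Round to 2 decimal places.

Since Q* = (2DS/H)^½, squaring gives Q*²·H = 2DS.
H = 2DS / Q² = 2 × 22,600 × 80 / 308² = 38.1177

$38.12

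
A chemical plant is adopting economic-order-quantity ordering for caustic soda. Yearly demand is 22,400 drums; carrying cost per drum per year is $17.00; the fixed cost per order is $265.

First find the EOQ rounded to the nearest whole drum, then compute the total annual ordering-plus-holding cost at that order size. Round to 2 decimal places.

Q* = √(2·D·S / H) = √(2·22,400·265 / 17) = √698,352.9 ≈ 835.68 → Q = 836 drums
Ordering: D/Q × S = 22,400/836 × $265 = $7,100.48
Holding:  Q/2 × H = 836/2 × $17 = $7,106.00
Total = $7,100.48 + $7,106.00 = $14,206.48

$14,206.48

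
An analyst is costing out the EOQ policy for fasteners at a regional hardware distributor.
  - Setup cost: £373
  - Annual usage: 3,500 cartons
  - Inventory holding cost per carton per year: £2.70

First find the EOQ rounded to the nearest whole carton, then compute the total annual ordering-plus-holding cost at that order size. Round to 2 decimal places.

£2,655.13

EOQ = √(2DS/H) = √(2 × 3,500 × 373 / 2.7)
    = √(967,037.04) ≈ 983.38 → Q = 983 cartons
Ordering: D/Q × S = 3,500/983 × £373 = £1,328.08
Holding:  Q/2 × H = 983/2 × £2.7 = £1,327.05
Total = £1,328.08 + £1,327.05 = £2,655.13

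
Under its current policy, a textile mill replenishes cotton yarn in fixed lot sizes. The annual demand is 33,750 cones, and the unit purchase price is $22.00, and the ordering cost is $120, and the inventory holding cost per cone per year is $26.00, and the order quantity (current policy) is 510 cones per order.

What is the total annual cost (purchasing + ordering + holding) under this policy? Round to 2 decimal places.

$757,071.18

Ordering: D/Q × S = 33,750/510 × $120 = $7,941.18
Holding:  Q/2 × H = 510/2 × $26 = $6,630.00
Purchase cost = D·C = 33,750 × 22 = $742,500.00
Total = $7,941.18 + $6,630.00 + $742,500.00 = $757,071.18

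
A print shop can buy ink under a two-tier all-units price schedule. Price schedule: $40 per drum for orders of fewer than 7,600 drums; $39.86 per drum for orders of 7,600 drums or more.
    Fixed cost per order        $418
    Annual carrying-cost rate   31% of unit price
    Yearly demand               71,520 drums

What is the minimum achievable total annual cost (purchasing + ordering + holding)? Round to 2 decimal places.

$2,888,028.75

H₁ = 31%×$40 = $12.4000;  H₂ = 31%×$39.86 = $12.3566
EOQ₁ = √(2×71,520×418/12.4000) = 2,195.87  (< 7,600, feasible at tier 1)
EOQ₂ = √(2×71,520×418/12.3566) = 2,199.72  (< 7,600 → use Q = 7,600 at tier-2 price)
TC(tier 1 (EOQ₁), Q≈2,195.9) = $2,888,028.75
TC(tier 2, Q≈7,600.0) = $2,901,675.88
Minimum at tier 1 (EOQ₁): $2,888,028.75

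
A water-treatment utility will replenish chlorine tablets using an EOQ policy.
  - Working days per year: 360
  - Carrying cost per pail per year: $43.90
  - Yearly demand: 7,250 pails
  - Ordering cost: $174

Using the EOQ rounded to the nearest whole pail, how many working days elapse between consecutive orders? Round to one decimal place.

11.9 days

Q* = √(2·D·S / H) = √(2·7,250·174 / 43.9) = √57,471.5 ≈ 239.73 → Q = 240 pails
Cycle time = (working days × Q)/D = (360 × 240) / 7,250 = 11.917 days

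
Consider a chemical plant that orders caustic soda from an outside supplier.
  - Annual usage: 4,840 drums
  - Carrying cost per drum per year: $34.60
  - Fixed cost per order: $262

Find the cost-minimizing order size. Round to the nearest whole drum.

271 drums

Q* = √(2·D·S / H) = √(2·4,840·262 / 34.6) = √73,299.4 ≈ 270.74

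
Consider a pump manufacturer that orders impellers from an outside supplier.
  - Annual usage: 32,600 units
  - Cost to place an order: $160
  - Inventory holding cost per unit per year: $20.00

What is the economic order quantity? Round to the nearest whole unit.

722 units

Q* = √(2·D·S / H) = √(2·32,600·160 / 20) = √521,600.0 ≈ 722.22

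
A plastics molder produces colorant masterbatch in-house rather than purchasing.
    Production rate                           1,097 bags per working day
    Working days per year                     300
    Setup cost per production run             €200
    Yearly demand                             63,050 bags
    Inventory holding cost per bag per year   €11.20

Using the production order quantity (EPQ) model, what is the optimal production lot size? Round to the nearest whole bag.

Daily demand d = 63,050/300 = 210.167; p = 1097; 1 − d/p = 0.80842
EPQ = √(2DS / (H(1 − d/p)))
    = √(2 × 63,050 × 200 / (11.2 × 0.80842)) ≈ 1,668.96

1,669 bags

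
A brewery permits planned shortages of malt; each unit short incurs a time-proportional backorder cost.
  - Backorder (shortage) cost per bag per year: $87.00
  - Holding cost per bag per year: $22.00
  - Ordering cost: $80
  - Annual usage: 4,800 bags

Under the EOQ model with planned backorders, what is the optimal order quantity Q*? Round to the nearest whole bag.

209 bags

Q* = √(2DS/H) · √((H + b)/b)
   = √(2 × 4,800 × 80 / 22) · √((22 + 87) / 87)
   = 186.840 × 1.1193 ≈ 209.13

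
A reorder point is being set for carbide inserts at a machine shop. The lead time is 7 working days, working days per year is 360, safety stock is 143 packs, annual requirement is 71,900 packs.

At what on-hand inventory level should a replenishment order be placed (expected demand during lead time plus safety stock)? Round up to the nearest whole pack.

1,542 packs

Daily demand d = 71,900 / 360 = 199.722 packs/day
Demand during lead time = 199.722 × 7 = 1,398.06
Reorder point = 1,398.06 + 143 = 1,541.06 → round up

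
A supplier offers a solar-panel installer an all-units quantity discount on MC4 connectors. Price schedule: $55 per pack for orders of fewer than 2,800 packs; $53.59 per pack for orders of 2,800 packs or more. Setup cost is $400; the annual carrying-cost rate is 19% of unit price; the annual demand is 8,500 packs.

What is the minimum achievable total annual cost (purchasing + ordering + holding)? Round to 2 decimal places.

$470,984.23

H₁ = 19%×$55 = $10.4500;  H₂ = 19%×$53.59 = $10.1821
EOQ₁ = √(2×8,500×400/10.4500) = 806.67  (< 2,800, feasible at tier 1)
EOQ₂ = √(2×8,500×400/10.1821) = 817.21  (< 2,800 → use Q = 2,800 at tier-2 price)
TC(tier 1 (EOQ₁), Q≈806.7) = $475,929.71
TC(tier 2, Q≈2,800.0) = $470,984.23
Minimum at tier 2: $470,984.23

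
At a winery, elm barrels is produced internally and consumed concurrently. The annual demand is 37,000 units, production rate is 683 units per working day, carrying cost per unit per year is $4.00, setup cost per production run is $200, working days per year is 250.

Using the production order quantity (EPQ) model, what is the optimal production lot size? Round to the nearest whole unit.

d = 37,000/250 = 148.0000 units/day;  effective holding cost H(1 − d/p) = 4·(1 − 148.0000/683) = 3.13324
Q* = √(2DS / H_eff) = √(2·37,000·200 / 3.13324) ≈ 2,173.37

2,173 units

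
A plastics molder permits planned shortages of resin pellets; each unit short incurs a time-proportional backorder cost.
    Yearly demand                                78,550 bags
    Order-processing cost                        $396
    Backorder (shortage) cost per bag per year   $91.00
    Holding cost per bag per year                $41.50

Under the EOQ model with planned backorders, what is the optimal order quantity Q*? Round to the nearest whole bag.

Q* = √(2DS/H) · √((H + b)/b)
   = √(2 × 78,550 × 396 / 41.5) · √((41.5 + 91) / 91)
   = 1,224.367 × 1.2067 ≈ 1,477.40

1,477 bags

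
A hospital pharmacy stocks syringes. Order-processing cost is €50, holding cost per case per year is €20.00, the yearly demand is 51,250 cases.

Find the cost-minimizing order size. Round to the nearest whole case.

2DS/H = 2·51,250·50/20 = 256,250.00
EOQ = √256,250.00 ≈ 506.21

506 cases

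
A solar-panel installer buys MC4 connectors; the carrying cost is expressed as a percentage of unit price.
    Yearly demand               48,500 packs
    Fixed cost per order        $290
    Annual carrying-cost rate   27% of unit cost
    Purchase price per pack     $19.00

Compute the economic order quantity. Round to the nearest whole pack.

Carrying cost H = $19 × 27% = $5.1300/pack/yr
Optimal lot size Q* = (2 × 48,500 × $290 / $5.13)^½ ≈ 2,341.67

2,342 packs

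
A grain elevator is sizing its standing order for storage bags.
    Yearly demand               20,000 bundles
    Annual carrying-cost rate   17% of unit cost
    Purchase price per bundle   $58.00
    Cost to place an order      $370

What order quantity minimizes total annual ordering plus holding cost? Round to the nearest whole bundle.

Carrying cost H = $58 × 17% = $9.8600/bundle/yr
Q* = √(2·D·S / H) = √(2·20,000·370 / 9.86) = √1,501,014.2 ≈ 1,225.16

1,225 bundles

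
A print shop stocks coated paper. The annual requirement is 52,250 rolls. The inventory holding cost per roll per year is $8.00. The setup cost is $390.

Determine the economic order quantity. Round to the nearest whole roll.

Optimal lot size Q* = (2 × 52,250 × $390 / $8)^½ ≈ 2,257.07

2,257 rolls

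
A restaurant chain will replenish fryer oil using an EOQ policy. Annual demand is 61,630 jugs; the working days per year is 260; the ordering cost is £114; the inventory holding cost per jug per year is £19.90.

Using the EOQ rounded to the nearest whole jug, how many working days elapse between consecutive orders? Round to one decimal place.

3.5 days

Optimal lot size Q* = (2 × 61,630 × £114 / £19.9)^½ ≈ 840.31 → Q = 840 jugs
Days between orders = 260 / (D/Q) = 260 / 73.369 ≈ 3.544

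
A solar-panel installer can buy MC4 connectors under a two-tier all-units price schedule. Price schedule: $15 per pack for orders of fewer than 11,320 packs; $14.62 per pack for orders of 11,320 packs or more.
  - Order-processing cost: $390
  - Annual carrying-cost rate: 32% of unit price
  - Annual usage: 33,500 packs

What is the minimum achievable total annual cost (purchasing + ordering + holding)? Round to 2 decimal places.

H₁ = 32%×$15 = $4.8000;  H₂ = 32%×$14.62 = $4.6784
EOQ₁ = √(2×33,500×390/4.8000) = 2,333.18  (< 11,320, feasible at tier 1)
EOQ₂ = √(2×33,500×390/4.6784) = 2,363.31  (< 11,320 → use Q = 11,320 at tier-2 price)
TC(tier 1 (EOQ₁), Q≈2,333.2) = $513,699.29
TC(tier 2, Q≈11,320.0) = $517,403.90
Minimum at tier 1 (EOQ₁): $513,699.29

$513,699.29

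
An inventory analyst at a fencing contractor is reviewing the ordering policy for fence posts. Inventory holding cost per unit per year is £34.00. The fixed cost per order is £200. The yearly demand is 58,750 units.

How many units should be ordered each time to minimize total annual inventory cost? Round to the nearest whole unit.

Q* = √(2·D·S / H) = √(2·58,750·200 / 34) = √691,176.5 ≈ 831.37

831 units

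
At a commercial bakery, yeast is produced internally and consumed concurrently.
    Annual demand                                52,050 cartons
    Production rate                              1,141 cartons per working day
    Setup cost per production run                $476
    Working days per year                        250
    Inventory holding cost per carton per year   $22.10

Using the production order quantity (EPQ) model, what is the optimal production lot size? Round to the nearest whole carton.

Daily demand d = 52,050/250 = 208.200; p = 1141; 1 − d/p = 0.81753
EPQ = √(2DS / (H(1 − d/p)))
    = √(2 × 52,050 × 476 / (22.1 × 0.81753)) ≈ 1,656.08

1,656 cartons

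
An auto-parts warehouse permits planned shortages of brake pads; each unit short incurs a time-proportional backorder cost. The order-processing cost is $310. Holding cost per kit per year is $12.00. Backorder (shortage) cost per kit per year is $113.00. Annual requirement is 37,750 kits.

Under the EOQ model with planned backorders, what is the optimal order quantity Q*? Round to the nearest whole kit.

Basic EOQ = √(2·37,750·310/12) = 1,396.573
Backorder adjustment √((H+b)/b) = √((12+113)/113) = 1.0518
Q* = 1,396.573 × 1.0518 ≈ 1,468.86

1,469 kits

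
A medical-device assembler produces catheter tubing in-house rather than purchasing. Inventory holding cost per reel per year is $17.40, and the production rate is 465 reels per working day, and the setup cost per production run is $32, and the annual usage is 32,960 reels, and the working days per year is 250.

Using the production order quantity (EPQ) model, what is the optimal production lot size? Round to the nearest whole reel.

411 reels

d = 32,960/250 = 131.8400 reels/day;  effective holding cost H(1 − d/p) = 17.4·(1 − 131.8400/465) = 12.46663
Q* = √(2DS / H_eff) = √(2·32,960·32 / 12.46663) ≈ 411.35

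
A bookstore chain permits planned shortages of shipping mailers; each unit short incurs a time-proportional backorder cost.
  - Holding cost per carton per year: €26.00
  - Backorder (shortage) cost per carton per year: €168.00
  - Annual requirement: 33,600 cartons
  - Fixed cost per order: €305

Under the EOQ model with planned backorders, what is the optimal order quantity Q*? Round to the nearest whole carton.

954 cartons

Q* = √(2DS/H) · √((H + b)/b)
   = √(2 × 33,600 × 305 / 26) · √((26 + 168) / 168)
   = 887.867 × 1.0746 ≈ 954.10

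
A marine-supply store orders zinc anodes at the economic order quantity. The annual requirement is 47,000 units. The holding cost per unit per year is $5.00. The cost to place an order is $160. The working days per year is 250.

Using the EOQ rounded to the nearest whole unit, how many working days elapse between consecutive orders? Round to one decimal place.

9.2 days

2DS/H = 2·47,000·160/5 = 3,008,000.00
EOQ = √3,008,000.00 ≈ 1,734.36 → Q = 1,734 units
Days between orders = 250 / (D/Q) = 250 / 27.105 ≈ 9.223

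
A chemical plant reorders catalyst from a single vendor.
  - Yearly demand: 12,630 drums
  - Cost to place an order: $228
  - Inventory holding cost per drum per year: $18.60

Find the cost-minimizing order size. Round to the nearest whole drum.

Q* = √(2·D·S / H) = √(2·12,630·228 / 18.6) = √309,638.7 ≈ 556.45

556 drums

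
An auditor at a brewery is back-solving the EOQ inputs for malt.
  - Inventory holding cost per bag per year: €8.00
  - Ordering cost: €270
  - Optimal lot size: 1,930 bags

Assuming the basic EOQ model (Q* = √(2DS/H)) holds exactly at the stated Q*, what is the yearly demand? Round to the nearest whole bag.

From Q* = √(2DS/H) ⇒ Q*² = 2DS/H.
D = Q²H / (2S) = 1,930² × 8 / (2 × 270) = 55,183.70

55,184 bags per year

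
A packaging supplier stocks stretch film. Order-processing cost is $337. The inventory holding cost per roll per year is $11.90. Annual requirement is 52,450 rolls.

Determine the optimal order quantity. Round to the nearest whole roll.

1,724 rolls

Q* = √(2·D·S / H) = √(2·52,450·337 / 11.9) = √2,970,697.5 ≈ 1,723.57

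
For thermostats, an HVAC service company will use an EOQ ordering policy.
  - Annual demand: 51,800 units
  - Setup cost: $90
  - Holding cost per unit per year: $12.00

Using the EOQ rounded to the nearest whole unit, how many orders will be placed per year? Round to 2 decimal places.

58.80 orders per year

2DS/H = 2·51,800·90/12 = 777,000.00
EOQ = √777,000.00 ≈ 881.48 → Q = 881
Orders per year = D/Q = 51,800 / 881 = 58.797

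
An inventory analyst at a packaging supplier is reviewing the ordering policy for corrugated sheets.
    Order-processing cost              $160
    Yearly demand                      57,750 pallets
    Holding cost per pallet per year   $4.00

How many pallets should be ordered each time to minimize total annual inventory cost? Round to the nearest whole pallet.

2,149 pallets

2DS/H = 2·57,750·160/4 = 4,620,000.00
EOQ = √4,620,000.00 ≈ 2,149.42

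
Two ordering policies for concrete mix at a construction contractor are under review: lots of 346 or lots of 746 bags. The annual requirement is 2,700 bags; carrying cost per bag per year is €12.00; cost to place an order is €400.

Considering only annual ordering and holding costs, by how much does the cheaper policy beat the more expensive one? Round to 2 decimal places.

Annual cost at Q: ordering D·S/Q plus holding Q·H/2.
TC(346) = (2,700/346)×400 + (346/2)×12 = €5,197.39
TC(746) = (2,700/746)×400 + (746/2)×12 = €5,923.72
|ΔTC| = |€5,197.39 − €5,923.72| = €726.33

€726.33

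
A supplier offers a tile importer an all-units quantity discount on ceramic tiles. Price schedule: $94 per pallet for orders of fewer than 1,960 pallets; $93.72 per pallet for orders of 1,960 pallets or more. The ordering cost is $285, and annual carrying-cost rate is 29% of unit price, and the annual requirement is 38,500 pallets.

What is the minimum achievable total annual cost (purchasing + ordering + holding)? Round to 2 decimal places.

H₁ = 29%×$94 = $27.2600;  H₂ = 29%×$93.72 = $27.1788
EOQ₁ = √(2×38,500×285/27.2600) = 897.23  (< 1,960, feasible at tier 1)
EOQ₂ = √(2×38,500×285/27.1788) = 898.57  (< 1,960 → use Q = 1,960 at tier-2 price)
TC(tier 1 (EOQ₁), Q≈897.2) = $3,643,458.55
TC(tier 2, Q≈1,960.0) = $3,640,453.44
Minimum at tier 2: $3,640,453.44

$3,640,453.44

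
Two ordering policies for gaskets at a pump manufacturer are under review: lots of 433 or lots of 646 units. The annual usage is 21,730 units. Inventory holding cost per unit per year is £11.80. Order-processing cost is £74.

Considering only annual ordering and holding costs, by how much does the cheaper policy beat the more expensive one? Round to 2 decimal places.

TC(Q) = (D/Q)S + (Q/2)H
TC(433) = (21,730/433)×74 + (433/2)×11.8 = £6,268.37
TC(646) = (21,730/646)×74 + (646/2)×11.8 = £6,300.60
|ΔTC| = |£6,268.37 − £6,300.60| = £32.22

£32.22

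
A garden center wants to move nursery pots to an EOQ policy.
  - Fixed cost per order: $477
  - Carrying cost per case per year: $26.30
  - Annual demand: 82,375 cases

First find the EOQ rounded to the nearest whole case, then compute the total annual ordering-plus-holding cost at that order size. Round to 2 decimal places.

Optimal lot size Q* = (2 × 82,375 × $477 / $26.3)^½ ≈ 1,728.60 → Q = 1,729 cases
Ordering: D/Q × S = 82,375/1,729 × $477 = $22,725.78
Holding:  Q/2 × H = 1,729/2 × $26.3 = $22,736.35
Total = $22,725.78 + $22,736.35 = $45,462.13

$45,462.13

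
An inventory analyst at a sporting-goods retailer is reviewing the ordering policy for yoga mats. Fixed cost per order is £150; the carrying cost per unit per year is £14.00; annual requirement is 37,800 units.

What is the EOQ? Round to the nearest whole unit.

900 units

2DS/H = 2·37,800·150/14 = 810,000.00
EOQ = √810,000.00 ≈ 900.00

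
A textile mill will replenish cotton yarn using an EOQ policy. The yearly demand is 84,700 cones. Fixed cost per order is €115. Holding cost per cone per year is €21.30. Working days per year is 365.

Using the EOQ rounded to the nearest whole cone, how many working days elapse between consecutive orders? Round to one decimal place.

EOQ = √(2DS/H) = √(2 × 84,700 × 115 / 21.3)
    = √(914,600.94) ≈ 956.35 → Q = 956 cones
T = Q/D × 365 days = 956/84,700 × 365 = 4.120 days

4.1 days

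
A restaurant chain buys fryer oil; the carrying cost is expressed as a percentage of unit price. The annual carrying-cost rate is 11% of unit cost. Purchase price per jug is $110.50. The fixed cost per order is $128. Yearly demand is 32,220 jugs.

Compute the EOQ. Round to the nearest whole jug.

824 jugs

Holding cost per jug per year: H = 11% × $110.5 = $12.1550
Q* = √(2·D·S / H) = √(2·32,220·128 / 12.155) = √678,594.8 ≈ 823.77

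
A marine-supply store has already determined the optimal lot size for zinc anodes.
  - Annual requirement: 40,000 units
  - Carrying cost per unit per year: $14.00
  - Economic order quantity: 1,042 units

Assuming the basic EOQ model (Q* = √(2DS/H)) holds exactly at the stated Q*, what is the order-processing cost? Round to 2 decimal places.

$190.01

Since Q* = (2DS/H)^½, squaring gives Q*²·H = 2DS.
S = Q²H / (2D) = 1,042² × 14 / (2 × 40,000) = 190.0087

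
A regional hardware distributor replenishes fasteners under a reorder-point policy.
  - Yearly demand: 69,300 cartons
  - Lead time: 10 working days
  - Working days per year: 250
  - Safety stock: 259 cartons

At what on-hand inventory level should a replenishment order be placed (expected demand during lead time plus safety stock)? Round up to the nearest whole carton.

Daily demand d = 69,300 / 250 = 277.200 cartons/day
Demand during lead time = 277.200 × 10 = 2,772.00
Reorder point = 2,772.00 + 259 = 3,031.00 → round up

3,031 cartons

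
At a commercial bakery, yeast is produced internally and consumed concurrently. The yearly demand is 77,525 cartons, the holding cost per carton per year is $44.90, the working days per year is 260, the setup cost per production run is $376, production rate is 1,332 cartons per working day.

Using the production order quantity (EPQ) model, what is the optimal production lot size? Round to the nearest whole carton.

1,293 cartons

Daily demand d = 77,525/260 = 298.173; p = 1332; 1 − d/p = 0.77615
EPQ = √(2DS / (H(1 − d/p)))
    = √(2 × 77,525 × 376 / (44.9 × 0.77615)) ≈ 1,293.41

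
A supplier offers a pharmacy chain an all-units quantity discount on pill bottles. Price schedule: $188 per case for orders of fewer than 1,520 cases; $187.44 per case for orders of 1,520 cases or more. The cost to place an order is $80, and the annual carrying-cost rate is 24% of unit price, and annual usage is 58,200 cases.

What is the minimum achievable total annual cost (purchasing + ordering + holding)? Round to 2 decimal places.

$10,946,260.21

H₁ = 24%×$188 = $45.1200;  H₂ = 24%×$187.44 = $44.9856
EOQ₁ = √(2×58,200×80/45.1200) = 454.29  (< 1,520, feasible at tier 1)
EOQ₂ = √(2×58,200×80/44.9856) = 454.97  (< 1,520 → use Q = 1,520 at tier-2 price)
TC(tier 1 (EOQ₁), Q≈454.3) = $10,962,097.74
TC(tier 2, Q≈1,520.0) = $10,946,260.21
Minimum at tier 2: $10,946,260.21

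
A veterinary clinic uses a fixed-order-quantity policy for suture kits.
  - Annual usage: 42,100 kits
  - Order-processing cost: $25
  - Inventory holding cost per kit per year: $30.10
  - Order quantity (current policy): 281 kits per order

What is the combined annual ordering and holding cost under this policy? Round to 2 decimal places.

$7,974.60

Annual ordering cost = (D/Q)·S = (42,100/281) × 25 = $3,745.55
Annual holding cost  = (Q/2)·H = (281/2) × 30.1 = $4,229.05
Total = $3,745.55 + $4,229.05 = $7,974.60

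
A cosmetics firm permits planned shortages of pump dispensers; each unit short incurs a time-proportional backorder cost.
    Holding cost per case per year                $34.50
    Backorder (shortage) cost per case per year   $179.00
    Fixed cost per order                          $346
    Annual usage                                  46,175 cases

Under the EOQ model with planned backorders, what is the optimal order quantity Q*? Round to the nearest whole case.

1,051 cases

Q* = √(2DS/H) · √((H + b)/b)
   = √(2 × 46,175 × 346 / 34.5) · √((34.5 + 179) / 179)
   = 962.381 × 1.0921 ≈ 1,051.04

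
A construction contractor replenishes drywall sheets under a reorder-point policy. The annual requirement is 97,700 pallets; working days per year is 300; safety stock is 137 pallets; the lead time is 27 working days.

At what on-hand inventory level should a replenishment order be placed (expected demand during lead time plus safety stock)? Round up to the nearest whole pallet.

Daily demand d = 97,700 / 300 = 325.667 pallets/day
Demand during lead time = 325.667 × 27 = 8,793.00
Reorder point = 8,793.00 + 137 = 8,930.00 → round up

8,930 pallets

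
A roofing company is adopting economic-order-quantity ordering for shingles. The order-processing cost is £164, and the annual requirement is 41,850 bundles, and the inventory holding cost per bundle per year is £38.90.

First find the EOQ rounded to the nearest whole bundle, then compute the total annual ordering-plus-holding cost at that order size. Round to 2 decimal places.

EOQ = √(2DS/H) = √(2 × 41,850 × 164 / 38.9)
    = √(352,874.04) ≈ 594.03 → Q = 594 bundles
Orders/yr = 41,850/594 = 70.455; ordering cost = 70.455 × £164 = £11,554.55
Average inventory = 594/2 = 297; holding cost = 297 × £38.9 = £11,553.30
Total = £11,554.55 + £11,553.30 = £23,107.85

£23,107.85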